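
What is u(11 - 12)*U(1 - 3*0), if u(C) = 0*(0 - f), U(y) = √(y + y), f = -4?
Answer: 0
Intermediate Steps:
U(y) = √2*√y (U(y) = √(2*y) = √2*√y)
u(C) = 0 (u(C) = 0*(0 - 1*(-4)) = 0*(0 + 4) = 0*4 = 0)
u(11 - 12)*U(1 - 3*0) = 0*(√2*√(1 - 3*0)) = 0*(√2*√(1 + 0)) = 0*(√2*√1) = 0*(√2*1) = 0*√2 = 0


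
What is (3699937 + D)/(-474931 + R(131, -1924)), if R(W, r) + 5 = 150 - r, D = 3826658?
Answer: -7526595/472862 ≈ -15.917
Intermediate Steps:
R(W, r) = 145 - r (R(W, r) = -5 + (150 - r) = 145 - r)
(3699937 + D)/(-474931 + R(131, -1924)) = (3699937 + 3826658)/(-474931 + (145 - 1*(-1924))) = 7526595/(-474931 + (145 + 1924)) = 7526595/(-474931 + 2069) = 7526595/(-472862) = 7526595*(-1/472862) = -7526595/472862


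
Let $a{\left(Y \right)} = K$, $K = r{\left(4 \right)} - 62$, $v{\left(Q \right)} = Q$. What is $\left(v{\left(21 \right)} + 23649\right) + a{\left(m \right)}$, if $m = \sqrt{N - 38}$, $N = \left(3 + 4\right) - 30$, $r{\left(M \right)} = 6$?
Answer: $23614$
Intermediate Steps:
$N = -23$ ($N = 7 - 30 = -23$)
$m = i \sqrt{61}$ ($m = \sqrt{-23 - 38} = \sqrt{-61} = i \sqrt{61} \approx 7.8102 i$)
$K = -56$ ($K = 6 - 62 = -56$)
$a{\left(Y \right)} = -56$
$\left(v{\left(21 \right)} + 23649\right) + a{\left(m \right)} = \left(21 + 23649\right) - 56 = 23670 - 56 = 23614$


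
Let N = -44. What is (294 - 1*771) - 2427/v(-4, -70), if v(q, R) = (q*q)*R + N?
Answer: -184267/388 ≈ -474.92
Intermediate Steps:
v(q, R) = -44 + R*q² (v(q, R) = (q*q)*R - 44 = q²*R - 44 = R*q² - 44 = -44 + R*q²)
(294 - 1*771) - 2427/v(-4, -70) = (294 - 1*771) - 2427/(-44 - 70*(-4)²) = (294 - 771) - 2427/(-44 - 70*16) = -477 - 2427/(-44 - 1120) = -477 - 2427/(-1164) = -477 - 2427*(-1/1164) = -477 + 809/388 = -184267/388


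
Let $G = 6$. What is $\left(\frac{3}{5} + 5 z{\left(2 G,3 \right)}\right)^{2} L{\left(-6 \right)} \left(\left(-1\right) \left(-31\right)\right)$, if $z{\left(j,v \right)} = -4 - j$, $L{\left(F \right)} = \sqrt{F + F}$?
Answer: $\frac{9771758 i \sqrt{3}}{25} \approx 6.7701 \cdot 10^{5} i$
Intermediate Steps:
$L{\left(F \right)} = \sqrt{2} \sqrt{F}$ ($L{\left(F \right)} = \sqrt{2 F} = \sqrt{2} \sqrt{F}$)
$\left(\frac{3}{5} + 5 z{\left(2 G,3 \right)}\right)^{2} L{\left(-6 \right)} \left(\left(-1\right) \left(-31\right)\right) = \left(\frac{3}{5} + 5 \left(-4 - 2 \cdot 6\right)\right)^{2} \sqrt{2} \sqrt{-6} \left(\left(-1\right) \left(-31\right)\right) = \left(3 \cdot \frac{1}{5} + 5 \left(-4 - 12\right)\right)^{2} \sqrt{2} i \sqrt{6} \cdot 31 = \left(\frac{3}{5} + 5 \left(-4 - 12\right)\right)^{2} \cdot 2 i \sqrt{3} \cdot 31 = \left(\frac{3}{5} + 5 \left(-16\right)\right)^{2} \cdot 2 i \sqrt{3} \cdot 31 = \left(\frac{3}{5} - 80\right)^{2} \cdot 2 i \sqrt{3} \cdot 31 = \left(- \frac{397}{5}\right)^{2} \cdot 2 i \sqrt{3} \cdot 31 = \frac{157609 \cdot 2 i \sqrt{3}}{25} \cdot 31 = \frac{315218 i \sqrt{3}}{25} \cdot 31 = \frac{9771758 i \sqrt{3}}{25}$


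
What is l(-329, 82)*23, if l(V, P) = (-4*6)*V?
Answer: 181608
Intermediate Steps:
l(V, P) = -24*V
l(-329, 82)*23 = -24*(-329)*23 = 7896*23 = 181608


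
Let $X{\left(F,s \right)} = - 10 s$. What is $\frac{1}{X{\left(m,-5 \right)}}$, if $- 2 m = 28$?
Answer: $\frac{1}{50} \approx 0.02$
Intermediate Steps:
$m = -14$ ($m = \left(- \frac{1}{2}\right) 28 = -14$)
$\frac{1}{X{\left(m,-5 \right)}} = \frac{1}{\left(-10\right) \left(-5\right)} = \frac{1}{50}$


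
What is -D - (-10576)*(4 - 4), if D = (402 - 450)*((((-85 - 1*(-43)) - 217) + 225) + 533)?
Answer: 23952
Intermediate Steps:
D = -23952 (D = -48*((((-85 + 43) - 217) + 225) + 533) = -48*(((-42 - 217) + 225) + 533) = -48*((-259 + 225) + 533) = -48*(-34 + 533) = -48*499 = -23952)
-D - (-10576)*(4 - 4) = -1*(-23952) - (-10576)*(4 - 4) = 23952 - (-10576)*0 = 23952 - 661*0 = 23952 + 0 = 23952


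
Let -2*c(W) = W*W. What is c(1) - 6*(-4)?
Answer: 47/2 ≈ 23.500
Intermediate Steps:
c(W) = -W**2/2 (c(W) = -W*W/2 = -W**2/2)
c(1) - 6*(-4) = -1/2*1**2 - 6*(-4) = -1/2*1 + 24 = -1/2 + 24 = 47/2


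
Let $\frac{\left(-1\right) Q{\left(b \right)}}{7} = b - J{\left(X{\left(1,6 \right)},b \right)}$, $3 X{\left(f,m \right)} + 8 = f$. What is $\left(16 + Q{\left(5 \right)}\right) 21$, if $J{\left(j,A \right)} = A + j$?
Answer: $-7$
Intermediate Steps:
$X{\left(f,m \right)} = - \frac{8}{3} + \frac{f}{3}$
$Q{\left(b \right)} = - \frac{49}{3}$ ($Q{\left(b \right)} = - 7 \left(b - \left(b + \left(- \frac{8}{3} + \frac{1}{3} \cdot 1\right)\right)\right) = - 7 \left(b - \left(b + \left(- \frac{8}{3} + \frac{1}{3}\right)\right)\right) = - 7 \left(b - \left(b - \frac{7}{3}\right)\right) = - 7 \left(b - \left(- \frac{7}{3} + b\right)\right) = \left(-7\right) \frac{7}{3} = - \frac{49}{3}$)
$\left(16 + Q{\left(5 \right)}\right) 21 = \left(16 - \frac{49}{3}\right) 21 = \left(- \frac{1}{3}\right) 21 = -7$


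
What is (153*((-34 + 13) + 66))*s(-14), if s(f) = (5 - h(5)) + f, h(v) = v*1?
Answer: -96390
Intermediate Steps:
h(v) = v
s(f) = f (s(f) = (5 - 1*5) + f = (5 - 5) + f = 0 + f = f)
(153*((-34 + 13) + 66))*s(-14) = (153*((-34 + 13) + 66))*(-14) = (153*(-21 + 66))*(-14) = (153*45)*(-14) = 6885*(-14) = -96390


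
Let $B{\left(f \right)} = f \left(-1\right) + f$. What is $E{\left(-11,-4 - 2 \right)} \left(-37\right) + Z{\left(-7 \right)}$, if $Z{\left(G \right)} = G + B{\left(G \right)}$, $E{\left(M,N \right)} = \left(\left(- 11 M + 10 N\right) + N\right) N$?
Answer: $12203$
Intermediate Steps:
$B{\left(f \right)} = 0$ ($B{\left(f \right)} = - f + f = 0$)
$E{\left(M,N \right)} = N \left(- 11 M + 11 N\right)$ ($E{\left(M,N \right)} = \left(- 11 M + 11 N\right) N = N \left(- 11 M + 11 N\right)$)
$Z{\left(G \right)} = G$ ($Z{\left(G \right)} = G + 0 = G$)
$E{\left(-11,-4 - 2 \right)} \left(-37\right) + Z{\left(-7 \right)} = 11 \left(-4 - 2\right) \left(\left(-4 - 2\right) - -11\right) \left(-37\right) - 7 = 11 \left(-6\right) \left(-6 + 11\right) \left(-37\right) - 7 = 11 \left(-6\right) 5 \left(-37\right) - 7 = \left(-330\right) \left(-37\right) - 7 = 12210 - 7 = 12203$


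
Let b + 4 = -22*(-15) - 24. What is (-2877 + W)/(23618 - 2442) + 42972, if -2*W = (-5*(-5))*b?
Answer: 227492105/5294 ≈ 42972.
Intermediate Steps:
b = 302 (b = -4 + (-22*(-15) - 24) = -4 + (330 - 24) = -4 + 306 = 302)
W = -3775 (W = -(-5*(-5))*302/2 = -25*302/2 = -½*7550 = -3775)
(-2877 + W)/(23618 - 2442) + 42972 = (-2877 - 3775)/(23618 - 2442) + 42972 = -6652/21176 + 42972 = -6652*1/21176 + 42972 = -1663/5294 + 42972 = 227492105/5294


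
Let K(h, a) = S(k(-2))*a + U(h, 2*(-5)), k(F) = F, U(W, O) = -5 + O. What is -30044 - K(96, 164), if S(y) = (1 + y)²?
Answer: -30193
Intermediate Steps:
K(h, a) = -15 + a (K(h, a) = (1 - 2)²*a + (-5 + 2*(-5)) = (-1)²*a + (-5 - 10) = 1*a - 15 = a - 15 = -15 + a)
-30044 - K(96, 164) = -30044 - (-15 + 164) = -30044 - 1*149 = -30044 - 149 = -30193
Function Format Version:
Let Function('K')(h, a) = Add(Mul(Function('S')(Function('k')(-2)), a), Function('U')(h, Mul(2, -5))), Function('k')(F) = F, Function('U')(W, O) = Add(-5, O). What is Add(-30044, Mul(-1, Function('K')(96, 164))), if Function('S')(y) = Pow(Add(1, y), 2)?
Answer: -30193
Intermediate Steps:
Function('K')(h, a) = Add(-15, a) (Function('K')(h, a) = Add(Mul(Pow(Add(1, -2), 2), a), Add(-5, Mul(2, -5))) = Add(Mul(Pow(-1, 2), a), Add(-5, -10)) = Add(Mul(1, a), -15) = Add(a, -15) = Add(-15, a))
Add(-30044, Mul(-1, Function('K')(96, 164))) = Add(-30044, Mul(-1, Add(-15, 164))) = Add(-30044, Mul(-1, 149)) = Add(-30044, -149) = -30193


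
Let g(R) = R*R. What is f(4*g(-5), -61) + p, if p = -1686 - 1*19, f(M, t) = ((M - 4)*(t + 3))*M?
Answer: -558505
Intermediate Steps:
g(R) = R²
f(M, t) = M*(-4 + M)*(3 + t) (f(M, t) = ((-4 + M)*(3 + t))*M = M*(-4 + M)*(3 + t))
p = -1705 (p = -1686 - 19 = -1705)
f(4*g(-5), -61) + p = (4*(-5)²)*(-12 - 4*(-61) + 3*(4*(-5)²) + (4*(-5)²)*(-61)) - 1705 = (4*25)*(-12 + 244 + 3*(4*25) + (4*25)*(-61)) - 1705 = 100*(-12 + 244 + 3*100 + 100*(-61)) - 1705 = 100*(-12 + 244 + 300 - 6100) - 1705 = 100*(-5568) - 1705 = -556800 - 1705 = -558505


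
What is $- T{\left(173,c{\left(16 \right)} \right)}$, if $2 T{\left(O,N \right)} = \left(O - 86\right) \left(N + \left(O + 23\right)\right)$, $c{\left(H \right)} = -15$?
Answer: $- \frac{15747}{2} \approx -7873.5$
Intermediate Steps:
$T{\left(O,N \right)} = \frac{\left(-86 + O\right) \left(23 + N + O\right)}{2}$ ($T{\left(O,N \right)} = \frac{\left(O - 86\right) \left(N + \left(O + 23\right)\right)}{2} = \frac{\left(-86 + O\right) \left(N + \left(23 + O\right)\right)}{2} = \frac{\left(-86 + O\right) \left(23 + N + O\right)}{2}$)
$- T{\left(173,c{\left(16 \right)} \right)} = - (-989 + \frac{173^{2}}{2} - -645 - \frac{10899}{2} + \frac{1}{2} \left(-15\right) 173) = - (-989 + \frac{1}{2} \cdot 29929 + 645 - \frac{10899}{2} - \frac{2595}{2}) = - (-989 + \frac{29929}{2} + 645 - \frac{10899}{2} - \frac{2595}{2}) = \left(-1\right) \frac{15747}{2} = - \frac{15747}{2}$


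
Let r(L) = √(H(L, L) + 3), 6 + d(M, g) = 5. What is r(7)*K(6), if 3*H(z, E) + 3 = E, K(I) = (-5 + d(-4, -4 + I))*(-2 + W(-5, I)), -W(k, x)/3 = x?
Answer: 40*√39 ≈ 249.80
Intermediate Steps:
d(M, g) = -1 (d(M, g) = -6 + 5 = -1)
W(k, x) = -3*x
K(I) = 12 + 18*I (K(I) = (-5 - 1)*(-2 - 3*I) = -6*(-2 - 3*I) = 12 + 18*I)
H(z, E) = -1 + E/3
r(L) = √(2 + L/3) (r(L) = √((-1 + L/3) + 3) = √(2 + L/3))
r(7)*K(6) = (√(18 + 3*7)/3)*(12 + 18*6) = (√(18 + 21)/3)*(12 + 108) = (√39/3)*120 = 40*√39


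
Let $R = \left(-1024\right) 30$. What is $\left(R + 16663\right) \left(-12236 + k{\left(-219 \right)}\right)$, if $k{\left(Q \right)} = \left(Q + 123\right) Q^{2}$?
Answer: $64894028044$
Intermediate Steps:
$k{\left(Q \right)} = Q^{2} \left(123 + Q\right)$ ($k{\left(Q \right)} = \left(123 + Q\right) Q^{2} = Q^{2} \left(123 + Q\right)$)
$R = -30720$
$\left(R + 16663\right) \left(-12236 + k{\left(-219 \right)}\right) = \left(-30720 + 16663\right) \left(-12236 + \left(-219\right)^{2} \left(123 - 219\right)\right) = - 14057 \left(-12236 + 47961 \left(-96\right)\right) = - 14057 \left(-12236 - 4604256\right) = \left(-14057\right) \left(-4616492\right) = 64894028044$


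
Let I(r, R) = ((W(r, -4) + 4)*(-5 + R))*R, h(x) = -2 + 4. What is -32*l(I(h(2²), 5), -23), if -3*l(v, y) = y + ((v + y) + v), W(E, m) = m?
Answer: -1472/3 ≈ -490.67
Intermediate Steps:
h(x) = 2
I(r, R) = 0 (I(r, R) = ((-4 + 4)*(-5 + R))*R = (0*(-5 + R))*R = 0*R = 0)
l(v, y) = -2*v/3 - 2*y/3 (l(v, y) = -(y + ((v + y) + v))/3 = -(y + (y + 2*v))/3 = -(2*v + 2*y)/3 = -2*v/3 - 2*y/3)
-32*l(I(h(2²), 5), -23) = -32*(-⅔*0 - ⅔*(-23)) = -32*(0 + 46/3) = -32*46/3 = -1472/3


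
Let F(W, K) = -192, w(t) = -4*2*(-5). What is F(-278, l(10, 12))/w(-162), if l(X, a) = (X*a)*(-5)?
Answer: -24/5 ≈ -4.8000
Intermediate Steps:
l(X, a) = -5*X*a
w(t) = 40 (w(t) = -8*(-5) = 40)
F(-278, l(10, 12))/w(-162) = -192/40 = -192*1/40 = -24/5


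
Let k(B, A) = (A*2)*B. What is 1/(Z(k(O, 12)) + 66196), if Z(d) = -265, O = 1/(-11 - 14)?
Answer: 1/65931 ≈ 1.5167e-5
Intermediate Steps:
O = -1/25 (O = 1/(-25) = -1/25 ≈ -0.040000)
k(B, A) = 2*A*B (k(B, A) = (2*A)*B = 2*A*B)
1/(Z(k(O, 12)) + 66196) = 1/(-265 + 66196) = 1/65931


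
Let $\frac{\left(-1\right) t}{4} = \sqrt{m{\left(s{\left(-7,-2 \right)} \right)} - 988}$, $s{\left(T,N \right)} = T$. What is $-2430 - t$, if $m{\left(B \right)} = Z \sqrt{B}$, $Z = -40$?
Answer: $-2430 + 8 \sqrt{-247 - 10 i \sqrt{7}} \approx -2423.3 - 125.91 i$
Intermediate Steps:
$m{\left(B \right)} = - 40 \sqrt{B}$
$t = - 4 \sqrt{-988 - 40 i \sqrt{7}}$ ($t = - 4 \sqrt{- 40 \sqrt{-7} - 988} = - 4 \sqrt{- 40 i \sqrt{7} - 988} = - 4 \sqrt{-988 - 40 i \sqrt{7}} \approx -6.7242 + 125.91 i$)
$-2430 - t = -2430 - - 8 \sqrt{-247 - 10 i \sqrt{7}} = -2430 + 8 \sqrt{-247 - 10 i \sqrt{7}}$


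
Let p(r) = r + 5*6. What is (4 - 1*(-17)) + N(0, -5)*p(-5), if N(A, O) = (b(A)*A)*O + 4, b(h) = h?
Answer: 121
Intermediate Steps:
N(A, O) = 4 + O*A² (N(A, O) = (A*A)*O + 4 = A²*O + 4 = O*A² + 4 = 4 + O*A²)
p(r) = 30 + r (p(r) = r + 30 = 30 + r)
(4 - 1*(-17)) + N(0, -5)*p(-5) = (4 - 1*(-17)) + (4 - 5*0²)*(30 - 5) = (4 + 17) + (4 - 5*0)*25 = 21 + (4 + 0)*25 = 21 + 4*25 = 21 + 100 = 121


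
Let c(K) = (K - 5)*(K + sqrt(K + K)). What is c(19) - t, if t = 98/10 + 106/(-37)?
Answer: 47927/185 + 14*sqrt(38) ≈ 345.37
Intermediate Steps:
c(K) = (-5 + K)*(K + sqrt(2)*sqrt(K)) (c(K) = (-5 + K)*(K + sqrt(2*K)) = (-5 + K)*(K + sqrt(2)*sqrt(K)))
t = 1283/185 (t = 98*(1/10) + 106*(-1/37) = 49/5 - 106/37 = 1283/185 ≈ 6.9351)
c(19) - t = (19**2 - 5*19 + sqrt(2)*19**(3/2) - 5*sqrt(2)*sqrt(19)) - 1*1283/185 = (361 - 95 + sqrt(2)*(19*sqrt(19)) - 5*sqrt(38)) - 1283/185 = (361 - 95 + 19*sqrt(38) - 5*sqrt(38)) - 1283/185 = (266 + 14*sqrt(38)) - 1283/185 = 47927/185 + 14*sqrt(38)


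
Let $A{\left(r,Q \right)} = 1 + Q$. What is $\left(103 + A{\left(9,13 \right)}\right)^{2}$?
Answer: $13689$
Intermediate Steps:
$\left(103 + A{\left(9,13 \right)}\right)^{2} = \left(103 + \left(1 + 13\right)\right)^{2} = \left(103 + 14\right)^{2} = 117^{2} = 13689$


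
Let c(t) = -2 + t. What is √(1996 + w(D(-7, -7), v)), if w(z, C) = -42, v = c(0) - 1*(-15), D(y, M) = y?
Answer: √1954 ≈ 44.204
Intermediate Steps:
v = 13 (v = (-2 + 0) - 1*(-15) = -2 + 15 = 13)
√(1996 + w(D(-7, -7), v)) = √(1996 - 42) = √1954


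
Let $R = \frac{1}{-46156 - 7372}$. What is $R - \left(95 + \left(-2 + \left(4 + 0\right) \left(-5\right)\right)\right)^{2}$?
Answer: $- \frac{285250713}{53528} \approx -5329.0$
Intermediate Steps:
$R = - \frac{1}{53528}$ ($R = \frac{1}{-53528} = - \frac{1}{53528} \approx -1.8682 \cdot 10^{-5}$)
$R - \left(95 + \left(-2 + \left(4 + 0\right) \left(-5\right)\right)\right)^{2} = - \frac{1}{53528} - \left(95 + \left(-2 + \left(4 + 0\right) \left(-5\right)\right)\right)^{2} = - \frac{1}{53528} - \left(95 + \left(-2 + 4 \left(-5\right)\right)\right)^{2} = - \frac{1}{53528} - \left(95 - 22\right)^{2} = - \frac{1}{53528} - 73^{2} = - \frac{1}{53528} - 5329 = - \frac{285250713}{53528}$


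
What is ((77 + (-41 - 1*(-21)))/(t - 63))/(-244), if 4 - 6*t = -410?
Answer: -19/488 ≈ -0.038934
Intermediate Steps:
t = 69 (t = 2/3 - 1/6*(-410) = 2/3 + 205/3 = 69)
((77 + (-41 - 1*(-21)))/(t - 63))/(-244) = ((77 + (-41 - 1*(-21)))/(69 - 63))/(-244) = ((77 + (-41 + 21))/6)*(-1/244) = ((77 - 20)*(1/6))*(-1/244) = (57*(1/6))*(-1/244) = (19/2)*(-1/244) = -19/488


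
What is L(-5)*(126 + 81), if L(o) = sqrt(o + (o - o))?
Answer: 207*I*sqrt(5) ≈ 462.87*I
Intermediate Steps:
L(o) = sqrt(o) (L(o) = sqrt(o + 0) = sqrt(o))
L(-5)*(126 + 81) = sqrt(-5)*(126 + 81) = (I*sqrt(5))*207 = 207*I*sqrt(5)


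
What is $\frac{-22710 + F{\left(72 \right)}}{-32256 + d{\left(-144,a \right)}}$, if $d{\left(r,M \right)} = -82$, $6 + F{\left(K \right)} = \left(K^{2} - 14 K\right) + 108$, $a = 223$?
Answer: $\frac{9216}{16169} \approx 0.56998$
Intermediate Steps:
$F{\left(K \right)} = 102 + K^{2} - 14 K$ ($F{\left(K \right)} = -6 + \left(\left(K^{2} - 14 K\right) + 108\right) = -6 + \left(108 + K^{2} - 14 K\right) = 102 + K^{2} - 14 K$)
$\frac{-22710 + F{\left(72 \right)}}{-32256 + d{\left(-144,a \right)}} = \frac{-22710 + \left(102 + 72^{2} - 1008\right)}{-32256 - 82} = \frac{-22710 + \left(102 + 5184 - 1008\right)}{-32338} = \left(-22710 + 4278\right) \left(- \frac{1}{32338}\right) = \left(-18432\right) \left(- \frac{1}{32338}\right) = \frac{9216}{16169}$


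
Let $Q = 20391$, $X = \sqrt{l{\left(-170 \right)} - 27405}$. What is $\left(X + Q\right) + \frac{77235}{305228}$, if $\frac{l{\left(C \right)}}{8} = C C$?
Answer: $\frac{6223981383}{305228} + \sqrt{203795} \approx 20843.0$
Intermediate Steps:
$l{\left(C \right)} = 8 C^{2}$ ($l{\left(C \right)} = 8 C C = 8 C^{2}$)
$X = \sqrt{203795}$ ($X = \sqrt{8 \left(-170\right)^{2} - 27405} = \sqrt{8 \cdot 28900 - 27405} = \sqrt{231200 - 27405} = \sqrt{203795} \approx 451.44$)
$\left(X + Q\right) + \frac{77235}{305228} = \left(\sqrt{203795} + 20391\right) + \frac{77235}{305228} = \left(20391 + \sqrt{203795}\right) + 77235 \cdot \frac{1}{305228} = \left(20391 + \sqrt{203795}\right) + \frac{77235}{305228} = \frac{6223981383}{305228} + \sqrt{203795}$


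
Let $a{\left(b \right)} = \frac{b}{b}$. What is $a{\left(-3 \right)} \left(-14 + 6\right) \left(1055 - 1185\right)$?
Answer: $1040$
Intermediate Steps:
$a{\left(b \right)} = 1$
$a{\left(-3 \right)} \left(-14 + 6\right) \left(1055 - 1185\right) = 1 \left(-14 + 6\right) \left(1055 - 1185\right) = 1 \left(-8\right) \left(-130\right) = \left(-8\right) \left(-130\right) = 1040$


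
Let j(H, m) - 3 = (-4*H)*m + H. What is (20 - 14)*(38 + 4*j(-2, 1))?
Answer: 444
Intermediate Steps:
j(H, m) = 3 + H - 4*H*m (j(H, m) = 3 + ((-4*H)*m + H) = 3 + (-4*H*m + H) = 3 + (H - 4*H*m) = 3 + H - 4*H*m)
(20 - 14)*(38 + 4*j(-2, 1)) = (20 - 14)*(38 + 4*(3 - 2 - 4*(-2)*1)) = 6*(38 + 4*(3 - 2 + 8)) = 6*(38 + 4*9) = 6*(38 + 36) = 6*74 = 444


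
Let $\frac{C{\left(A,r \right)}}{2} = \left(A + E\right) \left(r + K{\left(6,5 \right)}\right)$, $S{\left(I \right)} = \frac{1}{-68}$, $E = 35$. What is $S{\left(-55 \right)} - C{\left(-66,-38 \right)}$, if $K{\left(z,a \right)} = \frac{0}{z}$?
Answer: $- \frac{160209}{68} \approx -2356.0$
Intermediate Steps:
$K{\left(z,a \right)} = 0$
$S{\left(I \right)} = - \frac{1}{68}$
$C{\left(A,r \right)} = 2 r \left(35 + A\right)$ ($C{\left(A,r \right)} = 2 \left(A + 35\right) \left(r + 0\right) = 2 \left(35 + A\right) r = 2 r \left(35 + A\right)$)
$S{\left(-55 \right)} - C{\left(-66,-38 \right)} = - \frac{1}{68} - 2 \left(-38\right) \left(35 - 66\right) = - \frac{1}{68} - 2 \left(-38\right) \left(-31\right) = - \frac{1}{68} - 2356 = - \frac{160209}{68}$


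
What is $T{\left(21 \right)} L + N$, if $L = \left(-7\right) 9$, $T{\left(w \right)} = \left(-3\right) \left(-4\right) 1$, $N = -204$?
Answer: $-960$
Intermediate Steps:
$T{\left(w \right)} = 12$ ($T{\left(w \right)} = 12 \cdot 1 = 12$)
$L = -63$
$T{\left(21 \right)} L + N = 12 \left(-63\right) - 204 = -756 - 204 = -960$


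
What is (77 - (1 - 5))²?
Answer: 6561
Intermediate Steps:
(77 - (1 - 5))² = (77 - 1*(-4))² = (77 + 4)² = 81² = 6561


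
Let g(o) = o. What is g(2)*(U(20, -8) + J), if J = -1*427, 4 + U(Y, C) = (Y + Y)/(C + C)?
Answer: -867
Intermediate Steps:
U(Y, C) = -4 + Y/C (U(Y, C) = -4 + (Y + Y)/(C + C) = -4 + (2*Y)/((2*C)) = -4 + (2*Y)*(1/(2*C)) = -4 + Y/C)
J = -427
g(2)*(U(20, -8) + J) = 2*((-4 + 20/(-8)) - 427) = 2*((-4 + 20*(-⅛)) - 427) = 2*((-4 - 5/2) - 427) = 2*(-13/2 - 427) = 2*(-867/2) = -867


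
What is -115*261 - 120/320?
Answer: -240123/8 ≈ -30015.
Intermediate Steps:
-115*261 - 120/320 = -30015 - 120*1/320 = -30015 - 3/8 = -240123/8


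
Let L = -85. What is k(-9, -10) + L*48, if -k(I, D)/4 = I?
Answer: -4044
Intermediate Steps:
k(I, D) = -4*I
k(-9, -10) + L*48 = -4*(-9) - 85*48 = 36 - 4080 = -4044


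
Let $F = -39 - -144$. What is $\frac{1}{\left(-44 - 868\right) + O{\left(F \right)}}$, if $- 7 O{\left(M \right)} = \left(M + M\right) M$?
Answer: $- \frac{1}{4062} \approx -0.00024618$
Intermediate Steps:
$F = 105$ ($F = -39 + 144 = 105$)
$O{\left(M \right)} = - \frac{2 M^{2}}{7}$ ($O{\left(M \right)} = - \frac{\left(M + M\right) M}{7} = - \frac{2 M M}{7} = - \frac{2 M^{2}}{7}$)
$\frac{1}{\left(-44 - 868\right) + O{\left(F \right)}} = \frac{1}{\left(-44 - 868\right) - \frac{2 \cdot 105^{2}}{7}} = \frac{1}{\left(-44 - 868\right) - 3150} = \frac{1}{-912 - 3150} = \frac{1}{-4062} = - \frac{1}{4062}$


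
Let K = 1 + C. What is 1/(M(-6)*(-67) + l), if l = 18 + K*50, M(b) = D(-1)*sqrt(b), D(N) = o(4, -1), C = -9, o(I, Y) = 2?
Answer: I/(2*(-191*I + 67*sqrt(6))) ≈ -0.001506 + 0.001294*I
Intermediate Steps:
D(N) = 2
M(b) = 2*sqrt(b)
K = -8 (K = 1 - 9 = -8)
l = -382 (l = 18 - 8*50 = 18 - 400 = -382)
1/(M(-6)*(-67) + l) = 1/((2*sqrt(-6))*(-67) - 382) = 1/((2*(I*sqrt(6)))*(-67) - 382) = 1/((2*I*sqrt(6))*(-67) - 382) = 1/(-134*I*sqrt(6) - 382) = 1/(-382 - 134*I*sqrt(6))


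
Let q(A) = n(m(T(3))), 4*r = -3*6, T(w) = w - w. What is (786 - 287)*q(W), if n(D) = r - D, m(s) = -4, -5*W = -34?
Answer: -499/2 ≈ -249.50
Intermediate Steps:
T(w) = 0
r = -9/2 (r = (-3*6)/4 = (1/4)*(-18) = -9/2 ≈ -4.5000)
W = 34/5 (W = -1/5*(-34) = 34/5 ≈ 6.8000)
n(D) = -9/2 - D
q(A) = -1/2 (q(A) = -9/2 - 1*(-4) = -9/2 + 4 = -1/2)
(786 - 287)*q(W) = (786 - 287)*(-1/2) = 499*(-1/2) = -499/2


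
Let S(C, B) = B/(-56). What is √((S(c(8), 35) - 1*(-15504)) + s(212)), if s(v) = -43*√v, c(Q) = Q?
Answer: √(248054 - 1376*√53)/4 ≈ 121.97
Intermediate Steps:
S(C, B) = -B/56 (S(C, B) = B*(-1/56) = -B/56)
√((S(c(8), 35) - 1*(-15504)) + s(212)) = √((-1/56*35 - 1*(-15504)) - 86*√53) = √((-5/8 + 15504) - 86*√53) = √(124027/8 - 86*√53)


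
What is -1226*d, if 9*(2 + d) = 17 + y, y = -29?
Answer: 12260/3 ≈ 4086.7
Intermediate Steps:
d = -10/3 (d = -2 + (17 - 29)/9 = -2 + (⅑)*(-12) = -2 - 4/3 = -10/3 ≈ -3.3333)
-1226*d = -1226*(-10/3) = 12260/3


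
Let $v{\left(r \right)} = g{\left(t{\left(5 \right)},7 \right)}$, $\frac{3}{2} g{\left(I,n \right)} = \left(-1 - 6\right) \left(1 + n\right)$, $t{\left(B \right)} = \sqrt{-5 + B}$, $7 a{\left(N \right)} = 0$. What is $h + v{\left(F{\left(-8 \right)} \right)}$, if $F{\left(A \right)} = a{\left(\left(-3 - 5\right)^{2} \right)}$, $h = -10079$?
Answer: $- \frac{30349}{3} \approx -10116.0$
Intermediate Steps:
$a{\left(N \right)} = 0$ ($a{\left(N \right)} = \frac{1}{7} \cdot 0 = 0$)
$F{\left(A \right)} = 0$
$g{\left(I,n \right)} = - \frac{14}{3} - \frac{14 n}{3}$ ($g{\left(I,n \right)} = \frac{2 \left(-1 - 6\right) \left(1 + n\right)}{3} = \frac{2 \left(- 7 \left(1 + n\right)\right)}{3} = \frac{2 \left(-7 - 7 n\right)}{3} = - \frac{14}{3} - \frac{14 n}{3}$)
$v{\left(r \right)} = - \frac{112}{3}$ ($v{\left(r \right)} = - \frac{14}{3} - \frac{98}{3} = - \frac{112}{3}$)
$h + v{\left(F{\left(-8 \right)} \right)} = -10079 - \frac{112}{3} = - \frac{30349}{3}$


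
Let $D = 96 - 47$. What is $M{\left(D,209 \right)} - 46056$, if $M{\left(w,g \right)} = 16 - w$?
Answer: $-46089$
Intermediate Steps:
$D = 49$ ($D = 96 - 47 = 49$)
$M{\left(D,209 \right)} - 46056 = \left(16 - 49\right) - 46056 = -33 - 46056 = -46089$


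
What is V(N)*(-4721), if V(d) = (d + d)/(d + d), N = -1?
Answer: -4721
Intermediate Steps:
V(d) = 1 (V(d) = (2*d)/((2*d)) = (2*d)*(1/(2*d)) = 1)
V(N)*(-4721) = 1*(-4721) = -4721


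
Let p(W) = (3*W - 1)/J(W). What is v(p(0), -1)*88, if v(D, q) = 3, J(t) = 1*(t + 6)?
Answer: 264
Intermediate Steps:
J(t) = 6 + t (J(t) = 1*(6 + t) = 6 + t)
p(W) = (-1 + 3*W)/(6 + W) (p(W) = (3*W - 1)/(6 + W) = (-1 + 3*W)/(6 + W))
v(p(0), -1)*88 = 3*88 = 264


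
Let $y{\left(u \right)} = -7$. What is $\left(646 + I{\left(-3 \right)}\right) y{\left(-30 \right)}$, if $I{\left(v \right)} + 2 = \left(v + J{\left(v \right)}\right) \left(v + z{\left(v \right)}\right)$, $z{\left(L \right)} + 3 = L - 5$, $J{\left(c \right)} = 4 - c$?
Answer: $-4116$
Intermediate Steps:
$z{\left(L \right)} = -8 + L$ ($z{\left(L \right)} = -3 + \left(L - 5\right) = -3 + \left(-5 + L\right) = -8 + L$)
$I{\left(v \right)} = -34 + 8 v$ ($I{\left(v \right)} = -2 + \left(v - \left(-4 + v\right)\right) \left(v + \left(-8 + v\right)\right) = -2 + 4 \left(-8 + 2 v\right) = -2 + \left(-32 + 8 v\right) = -34 + 8 v$)
$\left(646 + I{\left(-3 \right)}\right) y{\left(-30 \right)} = \left(646 + \left(-34 + 8 \left(-3\right)\right)\right) \left(-7\right) = \left(646 - 58\right) \left(-7\right) = 588 \left(-7\right) = -4116$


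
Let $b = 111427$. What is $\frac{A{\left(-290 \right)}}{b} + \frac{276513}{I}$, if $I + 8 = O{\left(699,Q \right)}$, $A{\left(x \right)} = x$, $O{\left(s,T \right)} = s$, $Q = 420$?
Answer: $\frac{30810813661}{76996057} \approx 400.16$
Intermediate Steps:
$I = 691$ ($I = -8 + 699 = 691$)
$\frac{A{\left(-290 \right)}}{b} + \frac{276513}{I} = - \frac{290}{111427} + \frac{276513}{691} = \frac{30810813661}{76996057}$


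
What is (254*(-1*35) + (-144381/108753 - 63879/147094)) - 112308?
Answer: -646274047054179/5332304594 ≈ -1.2120e+5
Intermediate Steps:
(254*(-1*35) + (-144381/108753 - 63879/147094)) - 112308 = (254*(-35) + (-144381*1/108753 - 63879*1/147094)) - 112308 = (-8890 + (-48127/36251 - 63879/147094)) - 112308 = (-8890 - 9394870567/5332304594) - 112308 = -47413582711227/5332304594 - 112308 = -646274047054179/5332304594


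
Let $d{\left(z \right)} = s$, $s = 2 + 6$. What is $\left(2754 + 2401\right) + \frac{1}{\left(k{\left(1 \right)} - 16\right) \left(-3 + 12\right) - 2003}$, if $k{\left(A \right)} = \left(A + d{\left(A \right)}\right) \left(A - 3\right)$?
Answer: $\frac{11902894}{2309} \approx 5155.0$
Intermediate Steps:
$s = 8$
$d{\left(z \right)} = 8$
$k{\left(A \right)} = \left(-3 + A\right) \left(8 + A\right)$ ($k{\left(A \right)} = \left(A + 8\right) \left(A - 3\right) = \left(8 + A\right) \left(-3 + A\right) = \left(-3 + A\right) \left(8 + A\right)$)
$\left(2754 + 2401\right) + \frac{1}{\left(k{\left(1 \right)} - 16\right) \left(-3 + 12\right) - 2003} = \left(2754 + 2401\right) + \frac{1}{\left(\left(-24 + 1^{2} + 5 \cdot 1\right) - 16\right) \left(-3 + 12\right) - 2003} = 5155 + \frac{1}{\left(\left(-24 + 1 + 5\right) - 16\right) 9 - 2003} = 5155 + \frac{1}{\left(-18 - 16\right) 9 - 2003} = 5155 + \frac{1}{\left(-34\right) 9 - 2003} = 5155 + \frac{1}{-306 - 2003} = 5155 + \frac{1}{-2309} = 5155 - \frac{1}{2309} = \frac{11902894}{2309}$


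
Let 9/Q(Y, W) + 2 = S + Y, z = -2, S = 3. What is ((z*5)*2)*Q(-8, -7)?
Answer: 180/7 ≈ 25.714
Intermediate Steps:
Q(Y, W) = 9/(1 + Y) (Q(Y, W) = 9/(-2 + (3 + Y)) = 9/(1 + Y))
((z*5)*2)*Q(-8, -7) = (-2*5*2)*(9/(1 - 8)) = (-10*2)*(9/(-7)) = -180*(-1)/7 = -20*(-9/7) = 180/7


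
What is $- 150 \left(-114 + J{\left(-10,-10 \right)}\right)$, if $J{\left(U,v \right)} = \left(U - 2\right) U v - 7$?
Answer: $198150$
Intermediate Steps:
$J{\left(U,v \right)} = -7 + U v \left(-2 + U\right)$ ($J{\left(U,v \right)} = \left(-2 + U\right) U v - 7 = U \left(-2 + U\right) v - 7 = U v \left(-2 + U\right) - 7 = -7 + U v \left(-2 + U\right)$)
$- 150 \left(-114 + J{\left(-10,-10 \right)}\right) = - 150 \left(-114 - \left(7 + 200 + 1000\right)\right) = - 150 \left(-114 - 1207\right) = \left(-150\right) \left(-1321\right) = 198150$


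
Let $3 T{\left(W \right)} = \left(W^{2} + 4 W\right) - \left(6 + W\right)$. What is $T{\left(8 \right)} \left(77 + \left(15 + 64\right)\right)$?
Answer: $4264$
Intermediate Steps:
$T{\left(W \right)} = -2 + W + \frac{W^{2}}{3}$ ($T{\left(W \right)} = \frac{\left(W^{2} + 4 W\right) - \left(6 + W\right)}{3} = \frac{-6 + W^{2} + 3 W}{3} = -2 + W + \frac{W^{2}}{3}$)
$T{\left(8 \right)} \left(77 + \left(15 + 64\right)\right) = \left(-2 + 8 + \frac{8^{2}}{3}\right) \left(77 + \left(15 + 64\right)\right) = \left(-2 + 8 + \frac{1}{3} \cdot 64\right) \left(77 + 79\right) = \left(-2 + 8 + \frac{64}{3}\right) 156 = \frac{82}{3} \cdot 156 = 4264$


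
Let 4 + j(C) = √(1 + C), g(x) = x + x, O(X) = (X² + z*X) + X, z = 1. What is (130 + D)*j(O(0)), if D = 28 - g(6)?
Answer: -438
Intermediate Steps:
O(X) = X² + 2*X (O(X) = (X² + 1*X) + X = (X² + X) + X = (X + X²) + X = X² + 2*X)
g(x) = 2*x
j(C) = -4 + √(1 + C)
D = 16 (D = 28 - 2*6 = 28 - 1*12 = 28 - 12 = 16)
(130 + D)*j(O(0)) = (130 + 16)*(-4 + √(1 + 0*(2 + 0))) = 146*(-4 + √(1 + 0*2)) = 146*(-4 + √(1 + 0)) = 146*(-4 + √1) = 146*(-4 + 1) = 146*(-3) = -438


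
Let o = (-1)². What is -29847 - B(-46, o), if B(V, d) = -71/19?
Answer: -567022/19 ≈ -29843.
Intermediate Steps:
o = 1
B(V, d) = -71/19 (B(V, d) = -71*1/19 = -71/19)
-29847 - B(-46, o) = -29847 - 1*(-71/19) = -29847 + 71/19 = -567022/19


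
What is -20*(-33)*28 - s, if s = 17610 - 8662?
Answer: 9532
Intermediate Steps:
s = 8948
-20*(-33)*28 - s = -20*(-33)*28 - 1*8948 = 660*28 - 8948 = 18480 - 8948 = 9532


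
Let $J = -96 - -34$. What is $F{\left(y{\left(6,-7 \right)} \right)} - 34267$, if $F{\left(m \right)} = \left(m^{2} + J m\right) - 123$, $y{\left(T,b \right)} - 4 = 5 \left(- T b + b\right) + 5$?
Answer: $-11942$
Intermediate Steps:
$J = -62$ ($J = -96 + 34 = -62$)
$y{\left(T,b \right)} = 9 + 5 b - 5 T b$ ($y{\left(T,b \right)} = 4 + \left(5 \left(- T b + b\right) + 5\right) = 4 + \left(5 \left(b - T b\right) + 5\right) = 4 - \left(-5 - 5 b + 5 T b\right) = 4 + \left(5 + 5 b - 5 T b\right) = 9 + 5 b - 5 T b$)
$F{\left(m \right)} = -123 + m^{2} - 62 m$ ($F{\left(m \right)} = \left(m^{2} - 62 m\right) - 123 = -123 + m^{2} - 62 m$)
$F{\left(y{\left(6,-7 \right)} \right)} - 34267 = \left(-123 + \left(9 + 5 \left(-7\right) - 30 \left(-7\right)\right)^{2} - 62 \left(9 + 5 \left(-7\right) - 30 \left(-7\right)\right)\right) - 34267 = \left(-123 + \left(9 - 35 + 210\right)^{2} - 62 \left(9 - 35 + 210\right)\right) - 34267 = \left(-123 + 184^{2} - 11408\right) - 34267 = \left(-123 + 33856 - 11408\right) - 34267 = 22325 - 34267 = -11942$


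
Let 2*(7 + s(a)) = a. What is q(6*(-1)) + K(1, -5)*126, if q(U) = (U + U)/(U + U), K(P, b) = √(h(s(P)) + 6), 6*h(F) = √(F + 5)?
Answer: 1 + 21*√(216 + 3*I*√6) ≈ 309.68 + 5.2492*I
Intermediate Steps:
s(a) = -7 + a/2
h(F) = √(5 + F)/6 (h(F) = √(F + 5)/6 = √(5 + F)/6)
K(P, b) = √(6 + √(-2 + P/2)/6) (K(P, b) = √(√(5 + (-7 + P/2))/6 + 6) = √(√(-2 + P/2)/6 + 6) = √(6 + √(-2 + P/2)/6))
q(U) = 1 (q(U) = (2*U)/((2*U)) = (2*U)*(1/(2*U)) = 1)
q(6*(-1)) + K(1, -5)*126 = 1 + (√(216 + 3*√2*√(-4 + 1))/6)*126 = 1 + (√(216 + 3*√2*√(-3))/6)*126 = 1 + (√(216 + 3*√2*(I*√3))/6)*126 = 1 + (√(216 + 3*I*√6)/6)*126 = 1 + 21*√(216 + 3*I*√6)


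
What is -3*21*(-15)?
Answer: 945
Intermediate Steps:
-3*21*(-15) = -63*(-15) = 945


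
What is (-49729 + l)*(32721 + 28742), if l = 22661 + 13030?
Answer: -862817594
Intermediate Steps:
l = 35691
(-49729 + l)*(32721 + 28742) = (-49729 + 35691)*(32721 + 28742) = -14038*61463 = -862817594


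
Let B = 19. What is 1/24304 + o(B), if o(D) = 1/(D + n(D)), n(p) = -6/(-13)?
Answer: 316205/6148912 ≈ 0.051425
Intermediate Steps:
n(p) = 6/13 (n(p) = -6*(-1/13) = 6/13)
o(D) = 1/(6/13 + D) (o(D) = 1/(D + 6/13) = 1/(6/13 + D))
1/24304 + o(B) = 1/24304 + 13/(6 + 13*19) = 1/24304 + 13/(6 + 247) = 1/24304 + 13/253 = 316205/6148912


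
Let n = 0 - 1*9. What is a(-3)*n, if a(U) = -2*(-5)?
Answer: -90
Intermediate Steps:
a(U) = 10
n = -9 (n = 0 - 9 = -9)
a(-3)*n = 10*(-9) = -90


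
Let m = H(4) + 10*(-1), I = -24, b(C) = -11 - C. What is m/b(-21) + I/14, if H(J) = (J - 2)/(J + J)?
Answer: -753/280 ≈ -2.6893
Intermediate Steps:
H(J) = (-2 + J)/(2*J) (H(J) = (-2 + J)/((2*J)) = (-2 + J)*(1/(2*J)) = (-2 + J)/(2*J))
m = -39/4 (m = (½)*(-2 + 4)/4 + 10*(-1) = (½)*(¼)*2 - 10 = ¼ - 10 = -39/4 ≈ -9.7500)
m/b(-21) + I/14 = -39/(4*(-11 - 1*(-21))) - 24/14 = -39/(4*(-11 + 21)) - 24*1/14 = -39/4/10 - 12/7 = -39/4*⅒ - 12/7 = -39/40 - 12/7 = -753/280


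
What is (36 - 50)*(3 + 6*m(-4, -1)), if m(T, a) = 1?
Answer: -126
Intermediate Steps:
(36 - 50)*(3 + 6*m(-4, -1)) = (36 - 50)*(3 + 6*1) = -14*(3 + 6) = -14*9 = -126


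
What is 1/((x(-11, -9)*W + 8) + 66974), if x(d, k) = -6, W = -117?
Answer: 1/67684 ≈ 1.4775e-5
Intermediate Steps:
1/((x(-11, -9)*W + 8) + 66974) = 1/((-6*(-117) + 8) + 66974) = 1/((702 + 8) + 66974) = 1/(710 + 66974) = 1/67684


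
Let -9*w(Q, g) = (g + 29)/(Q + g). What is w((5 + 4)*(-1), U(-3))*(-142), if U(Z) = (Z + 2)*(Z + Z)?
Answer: -4970/27 ≈ -184.07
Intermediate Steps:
U(Z) = 2*Z*(2 + Z) (U(Z) = (2 + Z)*(2*Z) = 2*Z*(2 + Z))
w(Q, g) = -(29 + g)/(9*(Q + g)) (w(Q, g) = -(g + 29)/(9*(Q + g)) = -(29 + g)/(9*(Q + g)))
w((5 + 4)*(-1), U(-3))*(-142) = ((-29 - 2*(-3)*(2 - 3))/(9*((5 + 4)*(-1) + 2*(-3)*(2 - 3))))*(-142) = ((-29 - 2*(-3)*(-1))/(9*(9*(-1) + 2*(-3)*(-1))))*(-142) = ((-29 - 1*6)/(9*(-9 + 6)))*(-142) = ((1/9)*(-29 - 6)/(-3))*(-142) = ((1/9)*(-1/3)*(-35))*(-142) = (35/27)*(-142) = -4970/27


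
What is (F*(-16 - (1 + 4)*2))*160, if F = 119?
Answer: -495040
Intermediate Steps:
(F*(-16 - (1 + 4)*2))*160 = (119*(-16 - (1 + 4)*2))*160 = (119*(-16 - 5*2))*160 = (119*(-16 - 1*10))*160 = (119*(-16 - 10))*160 = (119*(-26))*160 = -3094*160 = -495040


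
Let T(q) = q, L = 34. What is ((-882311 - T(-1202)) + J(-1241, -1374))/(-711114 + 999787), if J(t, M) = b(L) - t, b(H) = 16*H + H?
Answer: -38230/12551 ≈ -3.0460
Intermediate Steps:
b(H) = 17*H
J(t, M) = 578 - t (J(t, M) = 17*34 - t = 578 - t)
((-882311 - T(-1202)) + J(-1241, -1374))/(-711114 + 999787) = ((-882311 - 1*(-1202)) + (578 - 1*(-1241)))/(-711114 + 999787) = ((-882311 + 1202) + (578 + 1241))/288673 = (-881109 + 1819)*(1/288673) = -879290*1/288673 = -38230/12551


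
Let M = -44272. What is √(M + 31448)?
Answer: 2*I*√3206 ≈ 113.24*I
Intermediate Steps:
√(M + 31448) = √(-44272 + 31448) = √(-12824) = 2*I*√3206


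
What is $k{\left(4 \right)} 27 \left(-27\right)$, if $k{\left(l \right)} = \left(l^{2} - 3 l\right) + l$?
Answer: $-5832$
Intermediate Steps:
$k{\left(l \right)} = l^{2} - 2 l$
$k{\left(4 \right)} 27 \left(-27\right) = 4 \left(-2 + 4\right) 27 \left(-27\right) = 4 \cdot 2 \cdot 27 \left(-27\right) = 8 \cdot 27 \left(-27\right) = 216 \left(-27\right) = -5832$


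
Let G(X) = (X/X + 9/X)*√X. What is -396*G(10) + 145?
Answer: 145 - 3762*√10/5 ≈ -2234.3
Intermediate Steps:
G(X) = √X*(1 + 9/X) (G(X) = (1 + 9/X)*√X = √X*(1 + 9/X))
-396*G(10) + 145 = -396*(9 + 10)/√10 + 145 = -396*√10/10*19 + 145 = -3762*√10/5 + 145 = 145 - 3762*√10/5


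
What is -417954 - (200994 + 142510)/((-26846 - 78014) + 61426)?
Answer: -9076535266/21717 ≈ -4.1795e+5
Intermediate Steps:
-417954 - (200994 + 142510)/((-26846 - 78014) + 61426) = -417954 - 343504/(-104860 + 61426) = -417954 - 343504/(-43434) = -417954 - 343504*(-1)/43434 = -417954 - 1*(-171752/21717) = -417954 + 171752/21717 = -9076535266/21717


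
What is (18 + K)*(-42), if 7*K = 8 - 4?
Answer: -780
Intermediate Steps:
K = 4/7 (K = (8 - 4)/7 = (⅐)*4 = 4/7 ≈ 0.57143)
(18 + K)*(-42) = (18 + 4/7)*(-42) = (130/7)*(-42) = -780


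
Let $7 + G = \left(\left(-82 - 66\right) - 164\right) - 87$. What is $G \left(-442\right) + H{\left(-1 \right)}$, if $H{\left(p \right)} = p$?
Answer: $179451$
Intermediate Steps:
$G = -406$ ($G = -7 - 399 = -406$)
$G \left(-442\right) + H{\left(-1 \right)} = \left(-406\right) \left(-442\right) - 1 = 179452 - 1 = 179451$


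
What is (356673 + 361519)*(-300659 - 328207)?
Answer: -451646530272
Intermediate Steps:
(356673 + 361519)*(-300659 - 328207) = 718192*(-628866) = -451646530272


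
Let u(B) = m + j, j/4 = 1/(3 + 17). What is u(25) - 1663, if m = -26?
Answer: -8444/5 ≈ -1688.8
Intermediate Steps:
j = ⅕ (j = 4/(3 + 17) = 4/20 = 4*(1/20) = ⅕ ≈ 0.20000)
u(B) = -129/5 (u(B) = -26 + ⅕ = -129/5)
u(25) - 1663 = -129/5 - 1663 = -8444/5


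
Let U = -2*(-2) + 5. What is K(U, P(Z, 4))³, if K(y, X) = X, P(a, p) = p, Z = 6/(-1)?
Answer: 64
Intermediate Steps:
U = 9 (U = 4 + 5 = 9)
Z = -6 (Z = 6*(-1) = -6)
K(U, P(Z, 4))³ = 4³ = 64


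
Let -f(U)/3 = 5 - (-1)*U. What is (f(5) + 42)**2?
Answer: 144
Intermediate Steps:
f(U) = -15 - 3*U (f(U) = -3*(5 - (-1)*U) = -3*(5 + U) = -15 - 3*U)
(f(5) + 42)**2 = ((-15 - 3*5) + 42)**2 = ((-15 - 15) + 42)**2 = (-30 + 42)**2 = 12**2 = 144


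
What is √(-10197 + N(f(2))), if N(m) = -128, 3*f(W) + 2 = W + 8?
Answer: 5*I*√413 ≈ 101.61*I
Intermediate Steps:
f(W) = 2 + W/3 (f(W) = -⅔ + (W + 8)/3 = -⅔ + (8 + W)/3 = -⅔ + (8/3 + W/3) = 2 + W/3)
√(-10197 + N(f(2))) = √(-10197 - 128) = √(-10325) = 5*I*√413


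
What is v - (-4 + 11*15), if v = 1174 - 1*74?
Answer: 939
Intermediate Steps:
v = 1100 (v = 1174 - 74 = 1100)
v - (-4 + 11*15) = 1100 - (-4 + 11*15) = 1100 - (-4 + 165) = 1100 - 1*161 = 1100 - 161 = 939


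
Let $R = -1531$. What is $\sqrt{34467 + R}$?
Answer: $2 \sqrt{8234} \approx 181.48$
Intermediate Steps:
$\sqrt{34467 + R} = \sqrt{34467 - 1531} = \sqrt{32936} = 2 \sqrt{8234}$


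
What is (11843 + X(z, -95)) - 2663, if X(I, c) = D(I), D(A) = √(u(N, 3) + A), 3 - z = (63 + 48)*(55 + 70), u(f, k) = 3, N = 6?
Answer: 9180 + 3*I*√1541 ≈ 9180.0 + 117.77*I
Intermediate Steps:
z = -13872 (z = 3 - (63 + 48)*(55 + 70) = 3 - 111*125 = 3 - 1*13875 = 3 - 13875 = -13872)
D(A) = √(3 + A)
X(I, c) = √(3 + I)
(11843 + X(z, -95)) - 2663 = (11843 + √(3 - 13872)) - 2663 = (11843 + √(-13869)) - 2663 = (11843 + 3*I*√1541) - 2663 = 9180 + 3*I*√1541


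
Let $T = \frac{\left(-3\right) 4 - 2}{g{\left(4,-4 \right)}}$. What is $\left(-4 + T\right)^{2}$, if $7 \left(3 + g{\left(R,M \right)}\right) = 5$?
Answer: $\frac{289}{64} \approx 4.5156$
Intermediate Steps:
$g{\left(R,M \right)} = - \frac{16}{7}$ ($g{\left(R,M \right)} = -3 + \frac{1}{7} \cdot 5 = -3 + \frac{5}{7} = - \frac{16}{7}$)
$T = \frac{49}{8}$ ($T = \frac{\left(-3\right) 4 - 2}{- \frac{16}{7}} = \left(-12 - 2\right) \left(- \frac{7}{16}\right) = \left(-14\right) \left(- \frac{7}{16}\right) = \frac{49}{8} \approx 6.125$)
$\left(-4 + T\right)^{2} = \left(-4 + \frac{49}{8}\right)^{2} = \left(\frac{17}{8}\right)^{2} = \frac{289}{64}$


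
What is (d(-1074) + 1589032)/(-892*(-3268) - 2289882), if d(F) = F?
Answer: 793979/312587 ≈ 2.5400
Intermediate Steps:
(d(-1074) + 1589032)/(-892*(-3268) - 2289882) = (-1074 + 1589032)/(-892*(-3268) - 2289882) = 1587958/(2915056 - 2289882) = 1587958/625174 = 1587958*(1/625174) = 793979/312587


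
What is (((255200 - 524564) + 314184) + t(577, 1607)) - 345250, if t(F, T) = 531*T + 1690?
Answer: 554577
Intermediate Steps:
t(F, T) = 1690 + 531*T
(((255200 - 524564) + 314184) + t(577, 1607)) - 345250 = (((255200 - 524564) + 314184) + (1690 + 531*1607)) - 345250 = ((-269364 + 314184) + (1690 + 853317)) - 345250 = (44820 + 855007) - 345250 = 899827 - 345250 = 554577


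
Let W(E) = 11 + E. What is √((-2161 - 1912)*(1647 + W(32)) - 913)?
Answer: I*√6884283 ≈ 2623.8*I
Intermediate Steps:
√((-2161 - 1912)*(1647 + W(32)) - 913) = √((-2161 - 1912)*(1647 + (11 + 32)) - 913) = √(-4073*(1647 + 43) - 913) = √(-4073*1690 - 913) = √(-6883370 - 913) = √(-6884283) = I*√6884283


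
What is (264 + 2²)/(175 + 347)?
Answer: 134/261 ≈ 0.51341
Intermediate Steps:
(264 + 2²)/(175 + 347) = (264 + 4)/522 = 268*(1/522) = 134/261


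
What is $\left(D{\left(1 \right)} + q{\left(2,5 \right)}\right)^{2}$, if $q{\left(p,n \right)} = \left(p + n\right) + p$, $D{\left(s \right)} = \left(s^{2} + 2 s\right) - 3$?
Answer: $81$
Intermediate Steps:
$D{\left(s \right)} = -3 + s^{2} + 2 s$
$q{\left(p,n \right)} = n + 2 p$ ($q{\left(p,n \right)} = \left(n + p\right) + p = n + 2 p$)
$\left(D{\left(1 \right)} + q{\left(2,5 \right)}\right)^{2} = \left(\left(-3 + 1^{2} + 2 \cdot 1\right) + \left(5 + 2 \cdot 2\right)\right)^{2} = \left(\left(-3 + 1 + 2\right) + \left(5 + 4\right)\right)^{2} = \left(0 + 9\right)^{2} = 9^{2} = 81$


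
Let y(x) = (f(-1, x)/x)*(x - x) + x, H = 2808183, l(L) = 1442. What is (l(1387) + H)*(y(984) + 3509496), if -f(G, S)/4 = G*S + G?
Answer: 9863132370000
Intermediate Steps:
f(G, S) = -4*G - 4*G*S (f(G, S) = -4*(G*S + G) = -4*(G + G*S) = -4*G - 4*G*S)
y(x) = x (y(x) = ((-4*(-1)*(1 + x))/x)*(x - x) + x = ((4 + 4*x)/x)*0 + x = 0 + x = x)
(l(1387) + H)*(y(984) + 3509496) = (1442 + 2808183)*(984 + 3509496) = 2809625*3510480 = 9863132370000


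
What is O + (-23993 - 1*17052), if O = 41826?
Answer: 781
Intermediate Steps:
O + (-23993 - 1*17052) = 41826 + (-23993 - 1*17052) = 41826 + (-23993 - 17052) = 41826 - 41045 = 781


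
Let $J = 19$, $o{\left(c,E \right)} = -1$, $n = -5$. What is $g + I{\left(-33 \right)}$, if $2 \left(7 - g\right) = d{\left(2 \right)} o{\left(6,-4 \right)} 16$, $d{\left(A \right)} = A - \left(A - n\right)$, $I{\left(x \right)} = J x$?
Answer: $-660$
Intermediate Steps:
$I{\left(x \right)} = 19 x$
$d{\left(A \right)} = -5$ ($d{\left(A \right)} = A - \left(A - -5\right) = A - \left(A + 5\right) = A - \left(5 + A\right) = -5$)
$g = -33$ ($g = 7 - \frac{\left(-5\right) \left(-1\right) 16}{2} = 7 - \frac{5 \cdot 16}{2} = 7 - 40 = -33$)
$g + I{\left(-33 \right)} = -33 + 19 \left(-33\right) = -33 - 627 = -660$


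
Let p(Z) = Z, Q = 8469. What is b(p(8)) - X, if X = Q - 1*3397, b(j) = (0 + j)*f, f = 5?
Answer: -5032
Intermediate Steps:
b(j) = 5*j (b(j) = (0 + j)*5 = j*5 = 5*j)
X = 5072 (X = 8469 - 1*3397 = 8469 - 3397 = 5072)
b(p(8)) - X = 5*8 - 1*5072 = 40 - 5072 = -5032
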